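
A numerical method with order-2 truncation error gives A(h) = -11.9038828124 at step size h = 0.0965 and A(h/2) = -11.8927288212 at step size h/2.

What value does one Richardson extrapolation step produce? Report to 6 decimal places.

The method has order 2: 2^2 = 4.
4*(-11.8927288212) − (-11.9038828124) = -35.6670324724
Divide by 2^2 − 1 = 3.
So the Richardson estimate is -11.8890108241.

-11.889011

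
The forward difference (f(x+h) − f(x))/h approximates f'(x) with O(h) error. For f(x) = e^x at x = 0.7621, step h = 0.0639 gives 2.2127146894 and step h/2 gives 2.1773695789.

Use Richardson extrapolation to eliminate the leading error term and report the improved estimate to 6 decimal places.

The method has order 1: 2^1 = 2.
2 × 2.1773695789 = 4.3547391578; 4.3547391578 − 2.2127146894 = 2.1420244684
Divide by 2^1 − 1 = 1.
R = 2.1420244684/1 = 2.1420244684
Gap between inputs: 3.535e-02; correction applied: −0.0353451105.

2.142024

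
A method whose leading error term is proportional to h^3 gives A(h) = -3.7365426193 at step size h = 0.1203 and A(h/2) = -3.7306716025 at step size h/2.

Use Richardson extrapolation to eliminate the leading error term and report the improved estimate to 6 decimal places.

r = 3, so 2^r = 8.
Top: 8(-3.7306716025) − (-3.7365426193) = -26.1088302007
Denominator 8 − 1 = 7.
(-26.1088302007) ÷ 7 = -3.7298328858

-3.729833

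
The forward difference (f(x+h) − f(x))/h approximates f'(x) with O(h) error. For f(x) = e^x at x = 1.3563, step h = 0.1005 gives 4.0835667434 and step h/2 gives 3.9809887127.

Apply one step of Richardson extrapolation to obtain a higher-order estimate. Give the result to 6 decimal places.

With r = 1 the leading error scales as h^1, so the weight is 2^1 = 2.
2×3.9809887127 = 7.9619774254; subtract 4.0835667434 → 3.8784106820
Extrapolated: 3.8784106820 / 1 = 3.8784106820

3.878411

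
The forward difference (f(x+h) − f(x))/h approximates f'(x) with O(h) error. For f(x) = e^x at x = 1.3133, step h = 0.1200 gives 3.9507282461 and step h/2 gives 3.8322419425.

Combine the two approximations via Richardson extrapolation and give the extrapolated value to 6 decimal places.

3.713756

Leading term ∝ h^1; use weight 2 = 2^1.
2×3.8322419425 = 7.6644838850; subtract 3.9507282461 → 3.7137556389
3.7137556389 ÷ 1 = 3.7137556389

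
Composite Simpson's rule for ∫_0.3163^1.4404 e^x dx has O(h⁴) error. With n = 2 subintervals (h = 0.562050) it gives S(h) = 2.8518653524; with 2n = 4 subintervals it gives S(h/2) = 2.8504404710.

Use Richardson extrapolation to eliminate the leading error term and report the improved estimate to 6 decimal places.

2.850345

Leading term ∝ h^4; use weight 16 = 2^4.
Weighted: 45.6070475360 − 2.8518653524 = 42.7551821836
Denominator 16 − 1 = 15.
Result: 2.8503454789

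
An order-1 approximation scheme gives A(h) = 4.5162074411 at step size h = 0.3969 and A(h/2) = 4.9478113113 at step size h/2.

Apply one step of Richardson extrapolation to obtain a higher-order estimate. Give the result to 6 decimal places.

5.379415

r = 1: numerator weight 2, denominator 1.
Numerator 2 × A(h/2) − A(h) = 2 × 4.9478113113 − 4.5162074411 = 5.3794151815
Denominator 2 − 1 = 1.
Result: 5.3794151815
Shift from A(h/2): +0.4316038702.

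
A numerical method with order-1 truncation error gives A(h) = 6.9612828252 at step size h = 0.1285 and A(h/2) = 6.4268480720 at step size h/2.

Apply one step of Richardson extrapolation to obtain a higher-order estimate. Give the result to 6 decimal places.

5.892413

r = 1: numerator weight 2, denominator 1.
2×6.4268480720 = 12.8536961440; 12.8536961440 − 6.9612828252 = 5.8924133188
R = 5.8924133188/1 = 5.8924133188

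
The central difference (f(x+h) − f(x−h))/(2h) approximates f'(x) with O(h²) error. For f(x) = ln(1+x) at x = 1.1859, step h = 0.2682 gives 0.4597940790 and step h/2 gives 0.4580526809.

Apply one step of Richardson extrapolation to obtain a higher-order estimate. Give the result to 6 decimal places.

Leading term ∝ h^2; use weight 4 = 2^2.
4·0.4580526809 = 1.8322107236; 1.8322107236 − 0.4597940790 = 1.3724166446
Extrapolated: 1.3724166446 / 3 = 0.4574722149
Gap between inputs: 1.741e-03; correction applied: −0.0005804660.

0.457472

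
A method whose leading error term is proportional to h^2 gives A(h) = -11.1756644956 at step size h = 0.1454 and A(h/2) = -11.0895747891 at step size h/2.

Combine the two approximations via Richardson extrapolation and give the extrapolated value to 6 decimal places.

-11.060878

With r = 2 the leading error scales as h^2, so the weight is 2^2 = 4.
Top: 4(-11.0895747891) − (-11.1756644956) = -33.1826346608
(4 × (-11.0895747891) − (-11.1756644956))/(4 − 1) = -11.0608782203
Shift from A(h/2): +0.0286965688.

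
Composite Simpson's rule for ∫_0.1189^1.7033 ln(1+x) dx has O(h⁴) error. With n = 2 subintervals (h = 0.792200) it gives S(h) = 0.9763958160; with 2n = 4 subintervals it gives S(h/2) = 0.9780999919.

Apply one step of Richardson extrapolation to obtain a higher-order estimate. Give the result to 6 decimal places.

Order 4 gives 2^r = 16 and 2^r − 1 = 15.
16 × 0.9780999919 − 0.9763958160 = 14.6732040544
Denominator 16 − 1 = 15.
(16 × 0.9780999919 − 0.9763958160)/(16 − 1) = 0.9782136036
Gap between inputs: 1.704e-03; correction applied: +0.0001136117.

0.978214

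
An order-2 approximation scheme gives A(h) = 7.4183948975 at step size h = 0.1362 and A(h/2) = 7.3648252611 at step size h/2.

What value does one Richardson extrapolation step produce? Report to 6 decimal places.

7.346969

Leading term ∝ h^2; use weight 4 = 2^2.
Top: 4(7.3648252611) − (7.4183948975) = 22.0409061469
Denominator 4 − 1 = 3.
So the Richardson estimate is 7.3469687156.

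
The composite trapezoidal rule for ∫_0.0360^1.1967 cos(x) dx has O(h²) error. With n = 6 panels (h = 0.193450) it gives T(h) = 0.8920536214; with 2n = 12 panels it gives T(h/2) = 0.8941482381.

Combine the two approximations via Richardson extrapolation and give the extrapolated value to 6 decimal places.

0.894846

Leading term ∝ h^2; use weight 4 = 2^2.
Weighted: 3.5765929524 − 0.8920536214 = 2.6845393310
2.6845393310 ÷ 3 = 0.8948464437
Correction |R − A(h/2)| = 6.982e-04; gap |A(h/2) − A(h)| = 2.095e-03.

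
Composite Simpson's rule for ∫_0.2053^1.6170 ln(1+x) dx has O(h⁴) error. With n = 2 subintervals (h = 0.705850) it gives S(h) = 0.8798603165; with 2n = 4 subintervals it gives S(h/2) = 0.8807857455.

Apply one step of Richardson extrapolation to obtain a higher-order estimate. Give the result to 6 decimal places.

0.880847

r = 4: numerator weight 16, denominator 15.
Difference of the inputs: 0.8807857455 − 0.8798603165 = 0.0009254290
Divide by 2^4 − 1 = 15: 0.0009254290/15 = 0.0000616953
R = A(h/2) + (A(h/2) − A(h))/15 = 0.8807857455 + 0.0000616953 = 0.8808474408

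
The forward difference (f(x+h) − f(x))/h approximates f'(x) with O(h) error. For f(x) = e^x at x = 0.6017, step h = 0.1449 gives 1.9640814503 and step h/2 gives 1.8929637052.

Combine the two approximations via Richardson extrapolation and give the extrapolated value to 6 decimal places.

With r = 1 the leading error scales as h^1, so the weight is 2^1 = 2.
2 × 1.8929637052 − 1.9640814503 = 1.8218459601
Divide by 2^1 − 1 = 1.
So the Richardson estimate is 1.8218459601.

1.821846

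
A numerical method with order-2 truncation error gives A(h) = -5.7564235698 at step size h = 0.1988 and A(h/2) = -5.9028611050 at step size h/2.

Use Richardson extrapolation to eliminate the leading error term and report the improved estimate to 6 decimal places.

-5.951674

With r = 2 the leading error scales as h^2, so the weight is 2^2 = 4.
4×(-5.9028611050) − (-5.7564235698) = -17.8550208502
(4×(-5.9028611050) − (-5.7564235698))/(4 − 1) = -5.9516736167
Shift from A(h/2): −0.0488125117.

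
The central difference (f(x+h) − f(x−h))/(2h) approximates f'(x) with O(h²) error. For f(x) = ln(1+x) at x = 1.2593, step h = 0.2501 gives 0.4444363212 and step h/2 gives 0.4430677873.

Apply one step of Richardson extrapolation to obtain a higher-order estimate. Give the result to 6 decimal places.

With r = 2 the leading error scales as h^2, so the weight is 2^2 = 4.
A(h/2) − A(h) = 0.4430677873 − 0.4444363212 = -0.0013685339
Divide by 2^2 − 1 = 3: (-0.0013685339)/3 = -0.0004561780
R = A(h/2) + (A(h/2) − A(h))/3 = 0.4430677873 − 0.0004561780 = 0.4426116093

0.442612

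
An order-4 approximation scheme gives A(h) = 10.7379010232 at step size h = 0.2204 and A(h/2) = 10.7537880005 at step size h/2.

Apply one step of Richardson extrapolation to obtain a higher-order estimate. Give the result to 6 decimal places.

Order 4 gives 2^r = 16 and 2^r − 1 = 15.
Top: 16(10.7537880005) − (10.7379010232) = 161.3227069848
Denominator 16 − 1 = 15.
R = 161.3227069848/15 = 10.7548471323

10.754847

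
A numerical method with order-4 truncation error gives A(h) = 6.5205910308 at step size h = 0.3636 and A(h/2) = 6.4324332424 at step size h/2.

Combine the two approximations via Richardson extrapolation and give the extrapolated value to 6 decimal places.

Error is O(h^4); halving h shrinks it by 2^4 = 16.
16×6.4324332424 = 102.9189318784; 102.9189318784 − 6.5205910308 = 96.3983408476
Divide by 2^4 − 1 = 15.
(16×6.4324332424 − 6.5205910308)/(16 − 1) = 6.4265560565

6.426556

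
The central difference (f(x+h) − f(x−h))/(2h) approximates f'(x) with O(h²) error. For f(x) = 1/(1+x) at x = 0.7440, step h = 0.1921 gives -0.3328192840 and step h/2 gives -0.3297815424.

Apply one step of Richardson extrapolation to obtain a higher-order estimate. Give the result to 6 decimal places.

r = 2: numerator weight 4, denominator 3.
2^2 × A(h/2) = -1.3191261696; minus A(h) gives -0.9863068856.
Extrapolated: (-0.9863068856) / 3 = -0.3287689619

-0.328769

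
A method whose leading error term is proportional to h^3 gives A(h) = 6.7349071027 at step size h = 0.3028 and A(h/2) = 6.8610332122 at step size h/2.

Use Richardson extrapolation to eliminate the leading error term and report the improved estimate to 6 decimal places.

6.879051

Leading term ∝ h^3; use weight 8 = 2^3.
2^3×A(h/2) = 54.8882656976; minus A(h) gives 48.1533585949.
Extrapolated: 48.1533585949 / 7 = 6.8790512278
Shift from A(h/2): +0.0180180156.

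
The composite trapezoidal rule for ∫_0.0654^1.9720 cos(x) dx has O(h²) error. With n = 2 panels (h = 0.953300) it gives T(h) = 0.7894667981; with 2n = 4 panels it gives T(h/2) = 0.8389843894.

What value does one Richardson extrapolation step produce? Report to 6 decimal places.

The method has order 2: 2^2 = 4.
4 × 0.8389843894 = 3.3559375576; 3.3559375576 − 0.7894667981 = 2.5664707595
Divide by 2^2 − 1 = 3.
(4 × 0.8389843894 − 0.7894667981)/(4 − 1) = 0.8554902532
Shift from A(h/2): +0.0165058638.

0.855490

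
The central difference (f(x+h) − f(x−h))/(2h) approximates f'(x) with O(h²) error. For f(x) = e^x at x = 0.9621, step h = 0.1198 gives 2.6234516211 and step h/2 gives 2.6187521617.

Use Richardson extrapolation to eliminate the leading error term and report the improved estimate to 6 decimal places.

2.617186

r = 2, so 2^r = 4.
4*2.6187521617 = 10.4750086468; subtract 2.6234516211 → 7.8515570257
Divide by 2^2 − 1 = 3.
(4*2.6187521617 − 2.6234516211)/(4 − 1) = 2.6171856752
Correction |R − A(h/2)| = 1.566e-03; gap |A(h/2) − A(h)| = 4.699e-03.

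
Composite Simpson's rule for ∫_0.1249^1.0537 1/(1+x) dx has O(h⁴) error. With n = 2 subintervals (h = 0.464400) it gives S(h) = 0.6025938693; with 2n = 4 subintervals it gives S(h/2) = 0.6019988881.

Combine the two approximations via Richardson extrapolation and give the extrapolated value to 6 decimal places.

0.601959

Error is O(h^4); halving h shrinks it by 2^4 = 16.
Difference of the inputs: 0.6019988881 − 0.6025938693 = -0.0005949812
Divide by 2^4 − 1 = 15: (-0.0005949812)/15 = -0.0000396654
R = A(h/2) + (A(h/2) − A(h))/15 = 0.6019988881 − 0.0000396654 = 0.6019592227
Shift from A(h/2): −0.0000396654.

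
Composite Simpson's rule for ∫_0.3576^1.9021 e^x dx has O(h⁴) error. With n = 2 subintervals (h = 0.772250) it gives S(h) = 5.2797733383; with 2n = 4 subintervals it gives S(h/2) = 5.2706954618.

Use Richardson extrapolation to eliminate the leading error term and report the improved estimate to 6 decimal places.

5.270090

r = 4, so 2^r = 16.
Difference of the inputs: 5.2706954618 − 5.2797733383 = -0.0090778765
Divide by 2^4 − 1 = 15: (-0.0090778765)/15 = -0.0006051918
R = A(h/2) + (A(h/2) − A(h))/15 = 5.2706954618 − 0.0006051918 = 5.2700902700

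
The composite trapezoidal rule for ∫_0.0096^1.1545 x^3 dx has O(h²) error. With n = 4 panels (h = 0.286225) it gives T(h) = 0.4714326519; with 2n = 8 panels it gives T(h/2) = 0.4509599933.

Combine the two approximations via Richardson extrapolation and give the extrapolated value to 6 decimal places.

Order 2 gives 2^r = 4 and 2^r − 1 = 3.
A(h/2) − A(h) = 0.4509599933 − 0.4714326519 = -0.0204726586
Divide by 2^2 − 1 = 3: (-0.0204726586)/3 = -0.0068242195
R = 0.4509599933 − 0.0068242195 = 0.4441357738
Shift from A(h/2): −0.0068242195.

0.444136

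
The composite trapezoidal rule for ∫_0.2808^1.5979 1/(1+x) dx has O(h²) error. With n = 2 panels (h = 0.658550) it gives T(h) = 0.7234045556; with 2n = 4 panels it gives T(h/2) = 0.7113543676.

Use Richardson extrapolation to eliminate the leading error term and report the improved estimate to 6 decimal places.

r = 2, so 2^r = 4.
4×0.7113543676 = 2.8454174704; subtract 0.7234045556 → 2.1220129148
2.1220129148 ÷ 3 = 0.7073376383
Shift from A(h/2): −0.0040167293.

0.707338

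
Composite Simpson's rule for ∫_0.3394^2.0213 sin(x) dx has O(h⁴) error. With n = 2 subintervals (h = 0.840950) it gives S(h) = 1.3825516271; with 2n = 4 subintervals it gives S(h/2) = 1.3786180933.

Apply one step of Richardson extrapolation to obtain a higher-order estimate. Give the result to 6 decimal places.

r = 4: numerator weight 16, denominator 15.
16*1.3786180933 = 22.0578894928; 22.0578894928 − 1.3825516271 = 20.6753378657
R = 20.6753378657/15 = 1.3783558577

1.378356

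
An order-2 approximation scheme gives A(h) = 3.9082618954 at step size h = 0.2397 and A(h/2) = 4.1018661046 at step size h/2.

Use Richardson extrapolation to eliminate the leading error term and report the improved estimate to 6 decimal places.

4.166401

Method order is 2; weight 2^2 = 4.
4×4.1018661046 = 16.4074644184; 16.4074644184 − 3.9082618954 = 12.4992025230
Extrapolated: 12.4992025230 / 3 = 4.1664008410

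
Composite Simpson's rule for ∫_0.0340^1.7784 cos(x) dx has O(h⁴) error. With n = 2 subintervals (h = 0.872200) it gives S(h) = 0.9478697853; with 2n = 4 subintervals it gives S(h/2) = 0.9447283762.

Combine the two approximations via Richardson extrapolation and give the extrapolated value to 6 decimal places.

0.944519

Order 4 gives 2^r = 16 and 2^r − 1 = 15.
A(h/2) − A(h) = 0.9447283762 − 0.9478697853 = -0.0031414091
Correction (A(h/2) − A(h))/(16 − 1) = (-0.0031414091)/15 = -0.0002094273
R = A(h/2) + (A(h/2) − A(h))/15 = 0.9447283762 − 0.0002094273 = 0.9445189489
Shift from A(h/2): −0.0002094273.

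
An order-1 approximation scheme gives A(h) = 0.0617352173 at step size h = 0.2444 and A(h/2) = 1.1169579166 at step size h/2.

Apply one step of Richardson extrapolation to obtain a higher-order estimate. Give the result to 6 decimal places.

2.172181

With r = 1 the leading error scales as h^1, so the weight is 2^1 = 2.
Numerator 2*A(h/2) − A(h) = 2*1.1169579166 − 0.0617352173 = 2.1721806159
(2*1.1169579166 − 0.0617352173)/(2 − 1) = 2.1721806159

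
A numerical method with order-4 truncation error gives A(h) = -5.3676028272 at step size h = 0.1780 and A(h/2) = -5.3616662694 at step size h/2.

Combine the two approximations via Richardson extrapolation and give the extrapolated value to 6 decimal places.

With r = 4 the leading error scales as h^4, so the weight is 2^4 = 16.
16×(-5.3616662694) − (-5.3676028272) = -80.4190574832
(-80.4190574832) ÷ 15 = -5.3612704989

-5.361270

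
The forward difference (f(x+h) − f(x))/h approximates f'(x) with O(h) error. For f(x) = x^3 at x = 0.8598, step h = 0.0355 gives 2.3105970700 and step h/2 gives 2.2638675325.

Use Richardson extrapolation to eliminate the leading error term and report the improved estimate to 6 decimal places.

2.217138

r = 1: numerator weight 2, denominator 1.
Numerator 2*A(h/2) − A(h) = 2*2.2638675325 − 2.3105970700 = 2.2171379950
R = 2.2171379950/1 = 2.2171379950
Shift from A(h/2): −0.0467295375.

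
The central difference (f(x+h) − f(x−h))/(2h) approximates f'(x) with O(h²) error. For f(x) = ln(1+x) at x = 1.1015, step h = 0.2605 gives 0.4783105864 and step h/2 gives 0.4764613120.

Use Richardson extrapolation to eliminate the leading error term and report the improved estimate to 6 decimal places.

r = 2, so 2^r = 4.
4 × 0.4764613120 = 1.9058452480; 1.9058452480 − 0.4783105864 = 1.4275346616
Denominator 4 − 1 = 3.
Result: 0.4758448872

0.475845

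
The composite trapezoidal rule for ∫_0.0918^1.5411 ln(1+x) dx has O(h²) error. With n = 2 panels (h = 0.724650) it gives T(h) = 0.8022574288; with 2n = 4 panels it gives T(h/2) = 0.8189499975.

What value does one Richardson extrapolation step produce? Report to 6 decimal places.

0.824514

With r = 2 the leading error scales as h^2, so the weight is 2^2 = 4.
Numerator 4·A(h/2) − A(h) = 4·0.8189499975 − 0.8022574288 = 2.4735425612
Divide by 2^2 − 1 = 3.
R = 2.4735425612/3 = 0.8245141871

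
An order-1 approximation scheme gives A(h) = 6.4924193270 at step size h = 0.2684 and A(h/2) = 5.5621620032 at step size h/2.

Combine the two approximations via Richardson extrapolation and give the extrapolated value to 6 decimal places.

4.631905

r = 1, so 2^r = 2.
2·5.5621620032 = 11.1243240064; 11.1243240064 − 6.4924193270 = 4.6319046794
Divide by 2^1 − 1 = 1.
So the Richardson estimate is 4.6319046794.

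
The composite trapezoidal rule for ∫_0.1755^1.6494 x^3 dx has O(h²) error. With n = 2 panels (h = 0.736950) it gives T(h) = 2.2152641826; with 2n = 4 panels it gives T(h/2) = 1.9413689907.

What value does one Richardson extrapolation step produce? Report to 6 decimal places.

r = 2: numerator weight 4, denominator 3.
4×1.9413689907 − 2.2152641826 = 5.5502117802
Denominator 4 − 1 = 3.
R = 5.5502117802/3 = 1.8500705934
Gap between inputs: 2.739e-01; correction applied: −0.0912983973.

1.850071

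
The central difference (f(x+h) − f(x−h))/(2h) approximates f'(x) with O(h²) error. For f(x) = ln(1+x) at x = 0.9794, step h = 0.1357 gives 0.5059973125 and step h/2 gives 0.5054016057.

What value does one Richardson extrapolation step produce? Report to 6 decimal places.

Error is O(h^2); halving h shrinks it by 2^2 = 4.
Difference of the inputs: 0.5054016057 − 0.5059973125 = -0.0005957068
Divide by 2^2 − 1 = 3: (-0.0005957068)/3 = -0.0001985689
R = A(h/2) + (A(h/2) − A(h))/3 = 0.5054016057 − 0.0001985689 = 0.5052030368

0.505203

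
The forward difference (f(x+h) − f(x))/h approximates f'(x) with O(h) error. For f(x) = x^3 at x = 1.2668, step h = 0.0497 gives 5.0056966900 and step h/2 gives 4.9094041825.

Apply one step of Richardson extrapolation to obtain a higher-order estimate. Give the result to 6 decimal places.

4.813112

r = 1: numerator weight 2, denominator 1.
Weighted: 9.8188083650 − 5.0056966900 = 4.8131116750
Divide by 2^1 − 1 = 1.
R = 4.8131116750/1 = 4.8131116750
Gap between inputs: 9.629e-02; correction applied: −0.0962925075.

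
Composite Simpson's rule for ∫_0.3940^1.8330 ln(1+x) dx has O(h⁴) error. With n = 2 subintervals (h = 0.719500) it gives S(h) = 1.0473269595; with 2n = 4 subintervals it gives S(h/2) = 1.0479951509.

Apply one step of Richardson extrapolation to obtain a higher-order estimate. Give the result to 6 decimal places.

1.048040

r = 4, so 2^r = 16.
Top: 16(1.0479951509) − (1.0473269595) = 15.7205954549
Divide by 2^4 − 1 = 15.
(16·1.0479951509 − 1.0473269595)/(16 − 1) = 1.0480396970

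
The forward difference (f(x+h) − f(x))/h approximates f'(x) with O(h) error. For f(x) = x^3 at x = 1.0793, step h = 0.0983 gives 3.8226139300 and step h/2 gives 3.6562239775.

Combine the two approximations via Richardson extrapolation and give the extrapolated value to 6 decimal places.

3.489834

With r = 1 the leading error scales as h^1, so the weight is 2^1 = 2.
Weighted: 7.3124479550 − 3.8226139300 = 3.4898340250
Divide by 2^1 − 1 = 1.
3.4898340250 ÷ 1 = 3.4898340250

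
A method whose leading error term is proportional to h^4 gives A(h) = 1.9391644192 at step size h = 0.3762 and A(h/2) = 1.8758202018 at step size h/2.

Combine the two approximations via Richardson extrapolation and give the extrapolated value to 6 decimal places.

With r = 4 the leading error scales as h^4, so the weight is 2^4 = 16.
A(h/2) − A(h) = 1.8758202018 − 1.9391644192 = -0.0633442174
Divide by 2^4 − 1 = 15: (-0.0633442174)/15 = -0.0042229478
R = A(h/2) + (A(h/2) − A(h))/15 = 1.8758202018 − 0.0042229478 = 1.8715972540

1.871597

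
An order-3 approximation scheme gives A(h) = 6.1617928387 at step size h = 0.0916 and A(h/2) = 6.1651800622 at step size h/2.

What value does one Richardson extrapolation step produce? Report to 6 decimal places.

6.165664

r = 3: numerator weight 8, denominator 7.
Numerator 8×A(h/2) − A(h) = 8×6.1651800622 − 6.1617928387 = 43.1596476589
(8×6.1651800622 − 6.1617928387)/(8 − 1) = 6.1656639513
Gap between inputs: 3.387e-03; correction applied: +0.0004838891.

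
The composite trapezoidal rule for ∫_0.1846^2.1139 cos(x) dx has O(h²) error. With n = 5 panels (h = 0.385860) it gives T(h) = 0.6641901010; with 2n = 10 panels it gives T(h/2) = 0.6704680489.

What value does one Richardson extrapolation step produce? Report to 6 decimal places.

With r = 2 the leading error scales as h^2, so the weight is 2^2 = 4.
Weighted: 2.6818721956 − 0.6641901010 = 2.0176820946
Divide by 2^2 − 1 = 3.
So the Richardson estimate is 0.6725606982.
Gap between inputs: 6.278e-03; correction applied: +0.0020926493.

0.672561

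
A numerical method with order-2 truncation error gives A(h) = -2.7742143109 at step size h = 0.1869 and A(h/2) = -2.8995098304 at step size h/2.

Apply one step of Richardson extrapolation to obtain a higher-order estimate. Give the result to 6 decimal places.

-2.941275

Leading term ∝ h^2; use weight 4 = 2^2.
Weighted: (-11.5980393216) − (-2.7742143109) = -8.8238250107
Denominator 4 − 1 = 3.
R = (-8.8238250107)/3 = -2.9412750036
Shift from A(h/2): −0.0417651732.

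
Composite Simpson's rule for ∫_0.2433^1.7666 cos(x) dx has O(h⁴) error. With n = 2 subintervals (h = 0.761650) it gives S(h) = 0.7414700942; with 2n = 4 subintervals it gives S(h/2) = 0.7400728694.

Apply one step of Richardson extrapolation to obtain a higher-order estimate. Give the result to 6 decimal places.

The method has order 4: 2^4 = 16.
Top: 16(0.7400728694) − (0.7414700942) = 11.0996958162
Divide by 2^4 − 1 = 15.
R = 11.0996958162/15 = 0.7399797211
Shift from A(h/2): −0.0000931483.

0.739980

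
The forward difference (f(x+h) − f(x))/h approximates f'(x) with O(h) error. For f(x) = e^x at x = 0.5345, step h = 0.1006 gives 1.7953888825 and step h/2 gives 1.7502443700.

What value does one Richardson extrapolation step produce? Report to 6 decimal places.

r = 1: numerator weight 2, denominator 1.
2·1.7502443700 − 1.7953888825 = 1.7050998575
(2·1.7502443700 − 1.7953888825)/(2 − 1) = 1.7050998575

1.705100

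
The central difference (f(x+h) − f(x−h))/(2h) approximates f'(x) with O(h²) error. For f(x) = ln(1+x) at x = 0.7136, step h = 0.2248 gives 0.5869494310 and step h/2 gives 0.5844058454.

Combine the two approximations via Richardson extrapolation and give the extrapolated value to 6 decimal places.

Order 2 gives 2^r = 4 and 2^r − 1 = 3.
4·0.5844058454 = 2.3376233816; subtract 0.5869494310 → 1.7506739506
Extrapolated: 1.7506739506 / 3 = 0.5835579835
Correction |R − A(h/2)| = 8.479e-04; gap |A(h/2) − A(h)| = 2.544e-03.

0.583558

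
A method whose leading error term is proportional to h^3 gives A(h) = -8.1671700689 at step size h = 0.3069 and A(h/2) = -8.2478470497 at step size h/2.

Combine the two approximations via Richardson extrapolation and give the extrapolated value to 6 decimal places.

-8.259372

Leading term ∝ h^3; use weight 8 = 2^3.
Top: 8(-8.2478470497) − (-8.1671700689) = -57.8156063287
(8×(-8.2478470497) − (-8.1671700689))/(8 − 1) = -8.2593723327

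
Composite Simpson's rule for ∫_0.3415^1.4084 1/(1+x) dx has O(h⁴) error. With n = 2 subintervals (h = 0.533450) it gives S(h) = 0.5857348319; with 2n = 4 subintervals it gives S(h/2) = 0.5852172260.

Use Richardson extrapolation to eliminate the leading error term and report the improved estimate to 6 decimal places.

0.585183

Error is O(h^4); halving h shrinks it by 2^4 = 16.
16·0.5852172260 = 9.3634756160; subtract 0.5857348319 → 8.7777407841
Divide by 2^4 − 1 = 15.
So the Richardson estimate is 0.5851827189.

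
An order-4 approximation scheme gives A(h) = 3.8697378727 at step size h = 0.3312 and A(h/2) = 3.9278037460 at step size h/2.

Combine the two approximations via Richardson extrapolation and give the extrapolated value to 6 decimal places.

Order 4 gives 2^r = 16 and 2^r − 1 = 15.
Top: 16(3.9278037460) − (3.8697378727) = 58.9751220633
(16 × 3.9278037460 − 3.8697378727)/(16 − 1) = 3.9316748042

3.931675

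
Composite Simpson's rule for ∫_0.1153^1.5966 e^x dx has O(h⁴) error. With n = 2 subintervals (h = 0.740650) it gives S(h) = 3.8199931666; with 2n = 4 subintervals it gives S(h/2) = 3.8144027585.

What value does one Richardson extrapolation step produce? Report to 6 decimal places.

Order 4 gives 2^r = 16 and 2^r − 1 = 15.
Top: 16(3.8144027585) − (3.8199931666) = 57.2104509694
Divide by 2^4 − 1 = 15.
So the Richardson estimate is 3.8140300646.

3.814030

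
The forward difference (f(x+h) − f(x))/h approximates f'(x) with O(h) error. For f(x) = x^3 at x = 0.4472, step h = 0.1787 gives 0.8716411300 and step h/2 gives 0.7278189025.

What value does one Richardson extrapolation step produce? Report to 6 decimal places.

Order 1 gives 2^r = 2 and 2^r − 1 = 1.
2·0.7278189025 − 0.8716411300 = 0.5839966750
R = 0.5839966750/1 = 0.5839966750

0.583997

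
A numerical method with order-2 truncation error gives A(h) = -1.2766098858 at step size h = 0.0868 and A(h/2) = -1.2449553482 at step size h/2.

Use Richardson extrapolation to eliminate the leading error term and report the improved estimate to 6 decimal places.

r = 2: numerator weight 4, denominator 3.
4 × (-1.2449553482) − (-1.2766098858) = -3.7032115070
Denominator 4 − 1 = 3.
R = (-3.7032115070)/3 = -1.2344038357

-1.234404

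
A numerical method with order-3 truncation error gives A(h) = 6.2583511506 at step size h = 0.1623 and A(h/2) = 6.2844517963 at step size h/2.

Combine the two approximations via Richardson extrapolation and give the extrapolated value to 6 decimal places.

r = 3: numerator weight 8, denominator 7.
8·6.2844517963 = 50.2756143704; 50.2756143704 − 6.2583511506 = 44.0172632198
Divide by 2^3 − 1 = 7.
Result: 6.2881804600

6.288180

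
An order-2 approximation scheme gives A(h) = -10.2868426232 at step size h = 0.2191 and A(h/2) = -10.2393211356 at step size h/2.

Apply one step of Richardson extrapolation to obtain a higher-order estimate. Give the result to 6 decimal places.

Method order is 2; weight 2^2 = 4.
2^2*A(h/2) = -40.9572845424; minus A(h) gives -30.6704419192.
Extrapolated: (-30.6704419192) / 3 = -10.2234806397
Gap between inputs: 4.752e-02; correction applied: +0.0158404959.

-10.223481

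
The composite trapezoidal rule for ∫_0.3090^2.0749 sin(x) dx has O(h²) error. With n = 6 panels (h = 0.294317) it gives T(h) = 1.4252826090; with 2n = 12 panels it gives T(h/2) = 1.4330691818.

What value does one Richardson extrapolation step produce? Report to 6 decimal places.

Method order is 2; weight 2^2 = 4.
2^2*A(h/2) = 5.7322767272; minus A(h) gives 4.3069941182.
Divide by 2^2 − 1 = 3.
4.3069941182 ÷ 3 = 1.4356647061

1.435665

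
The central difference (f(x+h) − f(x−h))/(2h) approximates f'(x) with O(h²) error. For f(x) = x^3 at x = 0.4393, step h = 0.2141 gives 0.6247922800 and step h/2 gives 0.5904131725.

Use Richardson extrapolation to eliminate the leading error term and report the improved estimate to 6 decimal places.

r = 2: numerator weight 4, denominator 3.
Top: 4(0.5904131725) − (0.6247922800) = 1.7368604100
Divide by 2^2 − 1 = 3.
So the Richardson estimate is 0.5789534700.
Shift from A(h/2): −0.0114597025.

0.578953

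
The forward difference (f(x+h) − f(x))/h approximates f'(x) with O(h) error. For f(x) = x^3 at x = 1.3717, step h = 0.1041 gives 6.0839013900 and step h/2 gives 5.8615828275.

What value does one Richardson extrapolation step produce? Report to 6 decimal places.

r = 1, so 2^r = 2.
A(h/2) − A(h) = 5.8615828275 − 6.0839013900 = -0.2223185625
Divide by 2^1 − 1 = 1: (-0.2223185625)/1 = -0.2223185625
R = A(h/2) + (A(h/2) − A(h))/1 = 5.8615828275 − 0.2223185625 = 5.6392642650

5.639264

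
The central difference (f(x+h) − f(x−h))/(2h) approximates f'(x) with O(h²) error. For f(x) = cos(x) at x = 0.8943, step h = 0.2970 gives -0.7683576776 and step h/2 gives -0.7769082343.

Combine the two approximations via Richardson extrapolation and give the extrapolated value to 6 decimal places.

-0.779758

Order 2 gives 2^r = 4 and 2^r − 1 = 3.
Difference of the inputs: -0.7769082343 − (-0.7683576776) = -0.0085505567
Divide by 2^2 − 1 = 3: (-0.0085505567)/3 = -0.0028501856
R = -0.7769082343 − 0.0028501856 = -0.7797584199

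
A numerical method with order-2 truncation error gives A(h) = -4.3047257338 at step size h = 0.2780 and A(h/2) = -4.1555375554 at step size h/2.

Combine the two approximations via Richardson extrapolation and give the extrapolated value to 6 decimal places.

-4.105808

r = 2: numerator weight 4, denominator 3.
Numerator 4 × A(h/2) − A(h) = 4 × (-4.1555375554) − (-4.3047257338) = -12.3174244878
Extrapolated: (-12.3174244878) / 3 = -4.1058081626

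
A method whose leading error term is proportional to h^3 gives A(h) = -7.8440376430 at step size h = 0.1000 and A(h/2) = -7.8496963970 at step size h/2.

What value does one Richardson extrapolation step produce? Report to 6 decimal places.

-7.850505

Order 3 gives 2^r = 8 and 2^r − 1 = 7.
Top: 8(-7.8496963970) − (-7.8440376430) = -54.9535335330
(-54.9535335330) ÷ 7 = -7.8505047904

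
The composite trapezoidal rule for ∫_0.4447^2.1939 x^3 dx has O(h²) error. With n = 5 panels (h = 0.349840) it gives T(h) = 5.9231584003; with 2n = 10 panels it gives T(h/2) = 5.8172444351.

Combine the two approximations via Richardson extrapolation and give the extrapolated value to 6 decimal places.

5.781940

Method order is 2; weight 2^2 = 4.
4×5.8172444351 − 5.9231584003 = 17.3458193401
Denominator 4 − 1 = 3.
17.3458193401 ÷ 3 = 5.7819397800
Shift from A(h/2): −0.0353046551.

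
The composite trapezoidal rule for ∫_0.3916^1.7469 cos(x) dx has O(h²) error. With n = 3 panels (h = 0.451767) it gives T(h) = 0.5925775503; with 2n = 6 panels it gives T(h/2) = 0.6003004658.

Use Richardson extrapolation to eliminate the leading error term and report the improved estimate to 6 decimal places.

0.602875

Order 2 gives 2^r = 4 and 2^r − 1 = 3.
Difference of the inputs: 0.6003004658 − 0.5925775503 = 0.0077229155
Correction (A(h/2) − A(h))/(4 − 1) = 0.0077229155/3 = 0.0025743052
R = A(h/2) + (A(h/2) − A(h))/3 = 0.6003004658 + 0.0025743052 = 0.6028747710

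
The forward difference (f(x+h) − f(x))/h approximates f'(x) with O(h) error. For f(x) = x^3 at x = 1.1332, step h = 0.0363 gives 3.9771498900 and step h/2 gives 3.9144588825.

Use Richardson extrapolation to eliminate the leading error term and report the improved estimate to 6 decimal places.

3.851768

r = 1: numerator weight 2, denominator 1.
2·3.9144588825 − 3.9771498900 = 3.8517678750
Divide by 2^1 − 1 = 1.
Result: 3.8517678750
Correction |R − A(h/2)| = 6.269e-02; gap |A(h/2) − A(h)| = 6.269e-02.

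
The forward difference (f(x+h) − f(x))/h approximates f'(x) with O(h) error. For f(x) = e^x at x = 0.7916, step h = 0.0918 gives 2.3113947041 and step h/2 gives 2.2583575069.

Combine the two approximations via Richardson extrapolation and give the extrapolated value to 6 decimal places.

Method order is 1; weight 2^1 = 2.
Weighted: 4.5167150138 − 2.3113947041 = 2.2053203097
(2·2.2583575069 − 2.3113947041)/(2 − 1) = 2.2053203097
Gap between inputs: 5.304e-02; correction applied: −0.0530371972.

2.205320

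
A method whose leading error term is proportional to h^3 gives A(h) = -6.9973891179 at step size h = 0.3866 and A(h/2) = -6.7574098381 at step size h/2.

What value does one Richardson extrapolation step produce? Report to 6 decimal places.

-6.723127

Leading term ∝ h^3; use weight 8 = 2^3.
Top: 8(-6.7574098381) − (-6.9973891179) = -47.0618895869
Denominator 8 − 1 = 7.
Extrapolated: (-47.0618895869) / 7 = -6.7231270838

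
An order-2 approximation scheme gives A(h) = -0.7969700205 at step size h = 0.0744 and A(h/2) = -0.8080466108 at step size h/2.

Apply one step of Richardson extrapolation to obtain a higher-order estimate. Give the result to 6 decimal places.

-0.811739

Leading term ∝ h^2; use weight 4 = 2^2.
A(h/2) − A(h) = -0.8080466108 − (-0.7969700205) = -0.0110765903
Correction (A(h/2) − A(h))/(4 − 1) = (-0.0110765903)/3 = -0.0036921968
R = A(h/2) + (A(h/2) − A(h))/3 = -0.8080466108 − 0.0036921968 = -0.8117388076
Correction |R − A(h/2)| = 3.692e-03; gap |A(h/2) − A(h)| = 1.108e-02.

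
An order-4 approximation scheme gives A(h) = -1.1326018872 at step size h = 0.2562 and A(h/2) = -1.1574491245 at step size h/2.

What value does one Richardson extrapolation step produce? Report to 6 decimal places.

r = 4, so 2^r = 16.
Top: 16(-1.1574491245) − (-1.1326018872) = -17.3865841048
Extrapolated: (-17.3865841048) / 15 = -1.1591056070

-1.159106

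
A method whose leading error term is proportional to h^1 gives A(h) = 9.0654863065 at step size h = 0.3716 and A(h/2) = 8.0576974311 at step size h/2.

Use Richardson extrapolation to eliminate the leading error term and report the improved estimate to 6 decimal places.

With r = 1 the leading error scales as h^1, so the weight is 2^1 = 2.
Weighted: 16.1153948622 − 9.0654863065 = 7.0499085557
Denominator 2 − 1 = 1.
(2*8.0576974311 − 9.0654863065)/(2 − 1) = 7.0499085557
Correction |R − A(h/2)| = 1.008e+00; gap |A(h/2) − A(h)| = 1.008e+00.

7.049909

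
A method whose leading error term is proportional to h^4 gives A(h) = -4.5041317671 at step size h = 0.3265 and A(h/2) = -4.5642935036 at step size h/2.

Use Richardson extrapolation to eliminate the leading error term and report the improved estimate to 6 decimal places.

With r = 4 the leading error scales as h^4, so the weight is 2^4 = 16.
2^4·A(h/2) = -73.0286960576; minus A(h) gives -68.5245642905.
Extrapolated: (-68.5245642905) / 15 = -4.5683042860

-4.568304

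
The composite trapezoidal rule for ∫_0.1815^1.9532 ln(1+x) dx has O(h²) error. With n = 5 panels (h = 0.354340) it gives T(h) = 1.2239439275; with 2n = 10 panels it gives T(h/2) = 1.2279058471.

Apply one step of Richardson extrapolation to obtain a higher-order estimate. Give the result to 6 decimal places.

1.229226

r = 2, so 2^r = 4.
4*1.2279058471 − 1.2239439275 = 3.6876794609
Divide by 2^2 − 1 = 3.
3.6876794609 ÷ 3 = 1.2292264870
Correction |R − A(h/2)| = 1.321e-03; gap |A(h/2) − A(h)| = 3.962e-03.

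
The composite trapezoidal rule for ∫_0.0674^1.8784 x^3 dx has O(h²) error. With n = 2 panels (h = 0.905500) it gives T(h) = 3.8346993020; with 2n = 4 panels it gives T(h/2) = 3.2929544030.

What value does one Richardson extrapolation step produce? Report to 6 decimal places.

3.112373

With r = 2 the leading error scales as h^2, so the weight is 2^2 = 4.
Difference of the inputs: 3.2929544030 − 3.8346993020 = -0.5417448990
Divide by 2^2 − 1 = 3: (-0.5417448990)/3 = -0.1805816330
R = A(h/2) + (A(h/2) − A(h))/3 = 3.2929544030 − 0.1805816330 = 3.1123727700
Correction |R − A(h/2)| = 1.806e-01; gap |A(h/2) − A(h)| = 5.417e-01.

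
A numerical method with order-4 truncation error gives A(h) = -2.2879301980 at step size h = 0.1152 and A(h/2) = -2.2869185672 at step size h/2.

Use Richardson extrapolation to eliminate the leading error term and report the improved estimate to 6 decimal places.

Error is O(h^4); halving h shrinks it by 2^4 = 16.
Numerator 16 × A(h/2) − A(h) = 16 × (-2.2869185672) − (-2.2879301980) = -34.3027668772
Denominator 16 − 1 = 15.
So the Richardson estimate is -2.2868511251.

-2.286851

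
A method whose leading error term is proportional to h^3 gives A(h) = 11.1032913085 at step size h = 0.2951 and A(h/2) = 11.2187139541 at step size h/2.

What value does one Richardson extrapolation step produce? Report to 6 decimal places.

11.235203

r = 3, so 2^r = 8.
8×11.2187139541 − 11.1032913085 = 78.6464203243
Extrapolated: 78.6464203243 / 7 = 11.2352029035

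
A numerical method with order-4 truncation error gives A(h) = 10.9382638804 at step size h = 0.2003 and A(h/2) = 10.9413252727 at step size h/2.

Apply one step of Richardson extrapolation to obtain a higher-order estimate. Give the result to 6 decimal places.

10.941529

Error is O(h^4); halving h shrinks it by 2^4 = 16.
Weighted: 175.0612043632 − 10.9382638804 = 164.1229404828
Extrapolated: 164.1229404828 / 15 = 10.9415293655
Gap between inputs: 3.061e-03; correction applied: +0.0002040928.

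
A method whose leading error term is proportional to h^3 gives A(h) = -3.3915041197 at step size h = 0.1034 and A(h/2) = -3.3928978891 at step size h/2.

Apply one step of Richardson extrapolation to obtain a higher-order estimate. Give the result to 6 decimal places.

With r = 3 the leading error scales as h^3, so the weight is 2^3 = 8.
8·(-3.3928978891) = -27.1431831128; (-27.1431831128) − (-3.3915041197) = -23.7516789931
(8·(-3.3928978891) − (-3.3915041197))/(8 − 1) = -3.3930969990
Shift from A(h/2): −0.0001991099.

-3.393097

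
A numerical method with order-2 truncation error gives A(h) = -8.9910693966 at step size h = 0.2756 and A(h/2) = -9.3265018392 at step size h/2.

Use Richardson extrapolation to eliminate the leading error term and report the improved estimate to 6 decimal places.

-9.438313

r = 2, so 2^r = 4.
2^2×A(h/2) = -37.3060073568; minus A(h) gives -28.3149379602.
(-28.3149379602) ÷ 3 = -9.4383126534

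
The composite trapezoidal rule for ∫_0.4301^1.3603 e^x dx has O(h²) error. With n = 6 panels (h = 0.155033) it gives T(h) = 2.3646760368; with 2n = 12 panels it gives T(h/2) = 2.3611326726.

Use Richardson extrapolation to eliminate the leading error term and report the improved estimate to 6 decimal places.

Leading term ∝ h^2; use weight 4 = 2^2.
4×2.3611326726 = 9.4445306904; subtract 2.3646760368 → 7.0798546536
(4×2.3611326726 − 2.3646760368)/(4 − 1) = 2.3599515512

2.359952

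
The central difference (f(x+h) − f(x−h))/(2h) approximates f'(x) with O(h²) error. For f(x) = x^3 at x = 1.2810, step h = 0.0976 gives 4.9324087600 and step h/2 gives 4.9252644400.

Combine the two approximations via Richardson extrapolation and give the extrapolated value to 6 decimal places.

r = 2, so 2^r = 4.
4*4.9252644400 − 4.9324087600 = 14.7686490000
(4*4.9252644400 − 4.9324087600)/(4 − 1) = 4.9228830000

4.922883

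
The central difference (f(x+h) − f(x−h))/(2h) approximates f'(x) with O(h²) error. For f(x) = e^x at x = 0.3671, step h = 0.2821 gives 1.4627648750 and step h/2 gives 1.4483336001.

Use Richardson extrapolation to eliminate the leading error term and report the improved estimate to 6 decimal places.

1.443523

Error is O(h^2); halving h shrinks it by 2^2 = 4.
4·1.4483336001 = 5.7933344004; subtract 1.4627648750 → 4.3305695254
Divide by 2^2 − 1 = 3.
Extrapolated: 4.3305695254 / 3 = 1.4435231751
Gap between inputs: 1.443e-02; correction applied: −0.0048104250.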